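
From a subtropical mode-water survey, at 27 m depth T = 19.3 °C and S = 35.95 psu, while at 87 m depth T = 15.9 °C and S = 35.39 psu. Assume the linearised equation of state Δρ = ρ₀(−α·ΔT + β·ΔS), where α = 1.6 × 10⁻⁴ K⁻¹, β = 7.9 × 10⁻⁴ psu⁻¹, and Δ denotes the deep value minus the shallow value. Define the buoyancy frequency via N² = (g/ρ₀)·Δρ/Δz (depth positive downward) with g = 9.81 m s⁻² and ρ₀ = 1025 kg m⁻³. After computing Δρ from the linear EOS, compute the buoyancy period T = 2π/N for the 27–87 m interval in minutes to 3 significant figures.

25.7 min

ΔT = -3.4 K, ΔS = -0.56 psu (deep − shallow).
Δρ/ρ₀ = −αΔT + βΔS = 5.44 × 10⁻⁴ − 4.424 × 10⁻⁴ = 1.016 × 10⁻⁴, so Δρ ≈ 0.1041 kg m⁻³.
N² = (g/ρ₀)·Δρ/Δz = g·(Δρ/ρ₀)/Δz = 9.81 × 1.016 × 10⁻⁴ / 60 = 1.6612 × 10⁻⁵ s⁻².
N = √(1.6612 × 10⁻⁵) = 4.0758 × 10⁻³ rad s⁻¹ → T = 2π/N = 1.5416 × 10³ s = 25.693 min ≈ 25.7 min.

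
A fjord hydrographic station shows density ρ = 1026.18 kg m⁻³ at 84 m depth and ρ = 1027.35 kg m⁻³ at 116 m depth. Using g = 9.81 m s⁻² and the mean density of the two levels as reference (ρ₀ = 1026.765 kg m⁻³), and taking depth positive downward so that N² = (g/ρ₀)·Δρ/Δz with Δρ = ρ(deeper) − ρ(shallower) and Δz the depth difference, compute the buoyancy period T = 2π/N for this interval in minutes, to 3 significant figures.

Δρ = 1027.35 − 1026.18 = 1.17 kg m⁻³ over Δz = 116 − 84 = 32 m.
N² = (9.81/1026.765) × (1.17/32) = 3.4933 × 10⁻⁴ s⁻².
N = √(3.4933 × 10⁻⁴) = 0.018690 rad s⁻¹, so T = 2π/N = 336.18 s = 5.6030 min ≈ 5.60 min.

5.60 min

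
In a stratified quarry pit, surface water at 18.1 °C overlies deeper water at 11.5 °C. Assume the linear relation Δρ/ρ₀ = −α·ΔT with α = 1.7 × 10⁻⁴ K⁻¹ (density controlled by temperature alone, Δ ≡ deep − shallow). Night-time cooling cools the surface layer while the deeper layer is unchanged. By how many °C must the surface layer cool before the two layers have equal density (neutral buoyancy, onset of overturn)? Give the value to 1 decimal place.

With temperature the only control, equal density requires T_surf′ = T_deep.
T_surf′ = 11.5 °C.
Cooling required: 18.1 − 11.5 = 6.6 °C.

6.6 °C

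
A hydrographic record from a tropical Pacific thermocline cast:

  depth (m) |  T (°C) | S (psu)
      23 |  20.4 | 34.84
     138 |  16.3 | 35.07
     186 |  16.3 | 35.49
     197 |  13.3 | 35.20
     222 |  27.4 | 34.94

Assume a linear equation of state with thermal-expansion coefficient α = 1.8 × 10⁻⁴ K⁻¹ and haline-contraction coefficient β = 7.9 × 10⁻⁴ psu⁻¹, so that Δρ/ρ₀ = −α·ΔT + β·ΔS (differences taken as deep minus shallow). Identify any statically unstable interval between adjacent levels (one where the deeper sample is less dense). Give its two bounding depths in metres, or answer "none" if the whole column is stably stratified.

197–222 m

Evaluate Δρ/ρ₀ = −αΔT + βΔS across each adjacent pair:
  23–138 m: −αΔT+βΔS = −(1.8 × 10⁻⁴)(-4.1)+(7.9 × 10⁻⁴)(+0.23) = 9.2 × 10⁻⁴ → stable
  138–186 m: −αΔT+βΔS = −(1.8 × 10⁻⁴)(+0.0)+(7.9 × 10⁻⁴)(+0.42) = 3.3 × 10⁻⁴ → stable
  186–197 m: −αΔT+βΔS = −(1.8 × 10⁻⁴)(-3.0)+(7.9 × 10⁻⁴)(-0.29) = 3.1 × 10⁻⁴ → stable
  197–222 m: −αΔT+βΔS = −(1.8 × 10⁻⁴)(+14.1)+(7.9 × 10⁻⁴)(-0.26) = -2.7 × 10⁻³ → UNSTABLE
The 197–222 m interval has Δρ < 0: lighter water underlies denser water.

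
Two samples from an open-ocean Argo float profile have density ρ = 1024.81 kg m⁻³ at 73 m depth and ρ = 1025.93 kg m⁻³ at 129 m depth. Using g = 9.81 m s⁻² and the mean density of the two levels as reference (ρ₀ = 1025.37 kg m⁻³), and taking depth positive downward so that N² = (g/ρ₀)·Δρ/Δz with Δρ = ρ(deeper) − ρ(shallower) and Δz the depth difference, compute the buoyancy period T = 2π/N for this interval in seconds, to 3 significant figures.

Δρ = 1025.93 − 1024.81 = 1.12 kg m⁻³ over Δz = 129 − 73 = 56 m.
N² = (9.81/1025.37) × (1.12/56) = 1.9135 × 10⁻⁴ s⁻².
N = √(1.9135 × 10⁻⁴) = 0.013833 rad s⁻¹, so T = 2π/N = 454.22 s ≈ 454 s.

454 s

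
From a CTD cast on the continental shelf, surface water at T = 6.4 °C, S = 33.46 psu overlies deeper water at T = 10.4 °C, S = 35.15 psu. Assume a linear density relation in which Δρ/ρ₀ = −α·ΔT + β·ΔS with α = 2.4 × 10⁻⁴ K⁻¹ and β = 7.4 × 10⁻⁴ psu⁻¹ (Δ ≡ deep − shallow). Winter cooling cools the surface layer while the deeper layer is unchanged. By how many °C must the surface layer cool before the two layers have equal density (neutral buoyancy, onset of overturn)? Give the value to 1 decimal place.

1.2 °C

Neutral buoyancy requires Δρ = 0, i.e. −α(T_deep − T_surf′) + β(S_deep − S_surf) = 0.
T_surf′ = T_deep − (β/α)·ΔS = 10.4 − (7.4 × 10⁻⁴/2.4 × 10⁻⁴)·(+1.69) = 5.189 °C.
Cooling required: 6.4 − (5.189) = 1.211 °C.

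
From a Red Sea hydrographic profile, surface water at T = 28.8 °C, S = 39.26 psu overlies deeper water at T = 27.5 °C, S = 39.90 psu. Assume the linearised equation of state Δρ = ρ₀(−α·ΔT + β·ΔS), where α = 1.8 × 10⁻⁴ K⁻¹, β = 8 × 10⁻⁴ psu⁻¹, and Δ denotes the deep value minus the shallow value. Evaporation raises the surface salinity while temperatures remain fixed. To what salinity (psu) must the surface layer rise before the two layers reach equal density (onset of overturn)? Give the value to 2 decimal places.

40.19 psu

Neutral buoyancy requires −α(T_deep − T_surf) + β(S_deep − S_surf′) = 0.
S_surf′ = S_deep − (α/β)·ΔT = 39.90 − (1.8 × 10⁻⁴/8 × 10⁻⁴)·(-1.3) = 40.1925 psu.
Increase required: 40.1925 − 39.26 = 0.9325 psu.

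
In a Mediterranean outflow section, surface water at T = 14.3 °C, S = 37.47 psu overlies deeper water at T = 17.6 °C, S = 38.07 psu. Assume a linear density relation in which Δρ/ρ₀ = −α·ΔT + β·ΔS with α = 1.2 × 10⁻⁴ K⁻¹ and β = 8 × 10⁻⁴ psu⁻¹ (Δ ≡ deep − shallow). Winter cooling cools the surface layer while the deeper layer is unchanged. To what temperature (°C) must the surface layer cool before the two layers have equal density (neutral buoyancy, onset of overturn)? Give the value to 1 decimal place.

13.6 °C

Neutral buoyancy requires Δρ = 0, i.e. −α(T_deep − T_surf′) + β(S_deep − S_surf) = 0.
T_surf′ = T_deep − (β/α)·ΔS = 17.6 − (8 × 10⁻⁴/1.2 × 10⁻⁴)·(+0.60) = 13.600 °C.
Cooling required: 14.3 − (13.600) = 0.700 °C.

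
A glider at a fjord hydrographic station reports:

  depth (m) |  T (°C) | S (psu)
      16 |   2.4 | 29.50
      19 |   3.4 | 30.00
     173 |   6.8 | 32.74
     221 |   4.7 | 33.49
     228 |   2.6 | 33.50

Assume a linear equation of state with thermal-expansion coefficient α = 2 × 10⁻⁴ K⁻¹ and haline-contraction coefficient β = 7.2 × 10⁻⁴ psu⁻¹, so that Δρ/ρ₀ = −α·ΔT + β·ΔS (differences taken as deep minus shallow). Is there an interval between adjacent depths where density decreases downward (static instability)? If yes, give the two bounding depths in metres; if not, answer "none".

Evaluate Δρ/ρ₀ = −αΔT + βΔS across each adjacent pair:
  16–19 m: −αΔT+βΔS = −(2 × 10⁻⁴)(+1.0)+(7.2 × 10⁻⁴)(+0.50) = 1.6 × 10⁻⁴ → stable
  19–173 m: −αΔT+βΔS = −(2 × 10⁻⁴)(+3.4)+(7.2 × 10⁻⁴)(+2.74) = 1.3 × 10⁻³ → stable
  173–221 m: −αΔT+βΔS = −(2 × 10⁻⁴)(-2.1)+(7.2 × 10⁻⁴)(+0.75) = 9.6 × 10⁻⁴ → stable
  221–228 m: −αΔT+βΔS = −(2 × 10⁻⁴)(-2.1)+(7.2 × 10⁻⁴)(+0.01) = 4.3 × 10⁻⁴ → stable
Every interval has Δρ > 0: the column is stably stratified throughout.

none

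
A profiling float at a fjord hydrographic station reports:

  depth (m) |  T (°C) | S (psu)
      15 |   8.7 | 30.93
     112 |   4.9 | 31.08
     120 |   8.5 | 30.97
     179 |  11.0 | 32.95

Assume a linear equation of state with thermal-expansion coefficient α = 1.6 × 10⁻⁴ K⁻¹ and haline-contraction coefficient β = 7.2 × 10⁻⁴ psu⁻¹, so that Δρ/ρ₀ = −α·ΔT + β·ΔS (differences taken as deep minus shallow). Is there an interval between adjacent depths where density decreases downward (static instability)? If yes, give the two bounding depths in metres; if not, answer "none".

Evaluate Δρ/ρ₀ = −αΔT + βΔS across each adjacent pair:
  15–112 m: −αΔT+βΔS = −(1.6 × 10⁻⁴)(-3.8)+(7.2 × 10⁻⁴)(+0.15) = 7.2 × 10⁻⁴ → stable
  112–120 m: −αΔT+βΔS = −(1.6 × 10⁻⁴)(+3.6)+(7.2 × 10⁻⁴)(-0.11) = -6.6 × 10⁻⁴ → UNSTABLE
  120–179 m: −αΔT+βΔS = −(1.6 × 10⁻⁴)(+2.5)+(7.2 × 10⁻⁴)(+1.98) = 1.0 × 10⁻³ → stable
The 112–120 m interval has Δρ < 0: lighter water underlies denser water.

112–120 m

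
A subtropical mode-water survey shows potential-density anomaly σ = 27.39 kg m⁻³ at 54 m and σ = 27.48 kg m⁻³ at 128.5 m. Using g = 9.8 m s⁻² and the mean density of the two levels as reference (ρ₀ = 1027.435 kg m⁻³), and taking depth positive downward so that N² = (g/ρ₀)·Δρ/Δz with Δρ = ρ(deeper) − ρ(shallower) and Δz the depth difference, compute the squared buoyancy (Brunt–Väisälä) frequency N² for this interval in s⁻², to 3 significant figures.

1.15 × 10⁻⁵ s⁻²

Δρ = 1027.48 − 1027.39 = 0.09 kg m⁻³ over Δz = 128.5 − 54 = 74.5 m.
N² = (9.8/1027.435) × (0.09/74.5) = 1.1523 × 10⁻⁵ s⁻² ≈ 1.15 × 10⁻⁵ s⁻².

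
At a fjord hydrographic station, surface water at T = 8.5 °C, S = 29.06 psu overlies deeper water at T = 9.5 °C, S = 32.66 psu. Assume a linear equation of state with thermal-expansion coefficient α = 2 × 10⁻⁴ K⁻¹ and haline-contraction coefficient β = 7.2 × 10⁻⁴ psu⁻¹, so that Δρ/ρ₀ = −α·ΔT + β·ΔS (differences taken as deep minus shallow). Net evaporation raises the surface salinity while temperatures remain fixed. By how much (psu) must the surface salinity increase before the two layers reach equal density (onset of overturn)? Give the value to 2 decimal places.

3.32 psu

Neutral buoyancy requires −α(T_deep − T_surf) + β(S_deep − S_surf′) = 0.
S_surf′ = S_deep − (α/β)·ΔT = 32.66 − (2 × 10⁻⁴/7.2 × 10⁻⁴)·(+1.0) = 32.3822 psu.
Increase required: 32.3822 − 29.06 = 3.3222 psu.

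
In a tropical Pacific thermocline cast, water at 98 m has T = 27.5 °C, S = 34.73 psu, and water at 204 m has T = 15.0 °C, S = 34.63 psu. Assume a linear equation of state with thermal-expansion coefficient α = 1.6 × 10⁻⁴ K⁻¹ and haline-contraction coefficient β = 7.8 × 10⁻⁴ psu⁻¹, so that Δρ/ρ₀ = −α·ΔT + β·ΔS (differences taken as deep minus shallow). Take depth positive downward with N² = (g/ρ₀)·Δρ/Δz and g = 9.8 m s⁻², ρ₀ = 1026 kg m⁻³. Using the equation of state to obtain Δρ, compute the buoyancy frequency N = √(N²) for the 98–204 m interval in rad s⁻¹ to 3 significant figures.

0.0133 rad s⁻¹

ΔT = -12.5 K, ΔS = -0.10 psu (deep − shallow).
Δρ/ρ₀ = −αΔT + βΔS = 2.00 × 10⁻³ − 7.80 × 10⁻⁵ = 1.922 × 10⁻³, so Δρ ≈ 1.972 kg m⁻³.
N² = (g/ρ₀)·Δρ/Δz = g·(Δρ/ρ₀)/Δz = 9.8 × 1.922 × 10⁻³ / 106 = 1.7769 × 10⁻⁴ s⁻².
N = √(1.7769 × 10⁻⁴) = 0.013330 rad s⁻¹ ≈ 0.0133 rad s⁻¹.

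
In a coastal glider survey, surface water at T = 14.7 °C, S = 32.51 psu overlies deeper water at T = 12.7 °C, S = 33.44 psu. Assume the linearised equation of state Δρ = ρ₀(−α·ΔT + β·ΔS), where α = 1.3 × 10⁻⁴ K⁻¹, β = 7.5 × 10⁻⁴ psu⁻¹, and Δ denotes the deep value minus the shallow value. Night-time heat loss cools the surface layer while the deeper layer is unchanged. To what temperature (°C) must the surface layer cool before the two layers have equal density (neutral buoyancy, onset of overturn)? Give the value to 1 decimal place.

Neutral buoyancy requires Δρ = 0, i.e. −α(T_deep − T_surf′) + β(S_deep − S_surf) = 0.
T_surf′ = T_deep − (β/α)·ΔS = 12.7 − (7.5 × 10⁻⁴/1.3 × 10⁻⁴)·(+0.93) = 7.335 °C.
Cooling required: 14.7 − (7.335) = 7.365 °C.

7.3 °C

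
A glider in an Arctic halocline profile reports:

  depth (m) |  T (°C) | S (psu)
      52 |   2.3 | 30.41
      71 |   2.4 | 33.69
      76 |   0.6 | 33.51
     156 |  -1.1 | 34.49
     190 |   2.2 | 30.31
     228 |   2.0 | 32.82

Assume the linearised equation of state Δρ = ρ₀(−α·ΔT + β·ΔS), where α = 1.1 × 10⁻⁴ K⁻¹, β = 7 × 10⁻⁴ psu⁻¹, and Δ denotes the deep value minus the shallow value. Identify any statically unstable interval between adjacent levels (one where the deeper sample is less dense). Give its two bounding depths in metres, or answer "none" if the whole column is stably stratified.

Evaluate Δρ/ρ₀ = −αΔT + βΔS across each adjacent pair:
  52–71 m: −αΔT+βΔS = −(1.1 × 10⁻⁴)(+0.1)+(7 × 10⁻⁴)(+3.28) = 2.3 × 10⁻³ → stable
  71–76 m: −αΔT+βΔS = −(1.1 × 10⁻⁴)(-1.8)+(7 × 10⁻⁴)(-0.18) = 7.2 × 10⁻⁵ → stable
  76–156 m: −αΔT+βΔS = −(1.1 × 10⁻⁴)(-1.7)+(7 × 10⁻⁴)(+0.98) = 8.7 × 10⁻⁴ → stable
  156–190 m: −αΔT+βΔS = −(1.1 × 10⁻⁴)(+3.3)+(7 × 10⁻⁴)(-4.18) = -3.3 × 10⁻³ → UNSTABLE
  190–228 m: −αΔT+βΔS = −(1.1 × 10⁻⁴)(-0.2)+(7 × 10⁻⁴)(+2.51) = 1.8 × 10⁻³ → stable
The 156–190 m interval has Δρ < 0: lighter water underlies denser water.

156–190 m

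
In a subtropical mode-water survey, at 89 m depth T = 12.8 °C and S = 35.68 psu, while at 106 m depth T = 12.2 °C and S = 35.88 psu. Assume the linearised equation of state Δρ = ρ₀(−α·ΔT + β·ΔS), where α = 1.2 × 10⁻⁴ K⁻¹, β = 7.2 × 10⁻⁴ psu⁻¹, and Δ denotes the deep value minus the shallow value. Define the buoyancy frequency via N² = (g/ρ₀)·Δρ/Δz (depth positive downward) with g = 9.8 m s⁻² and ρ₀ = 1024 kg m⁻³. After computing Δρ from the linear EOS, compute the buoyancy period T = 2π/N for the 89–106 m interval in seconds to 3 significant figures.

563 s

ΔT = -0.6 K, ΔS = +0.20 psu (deep − shallow).
Δρ/ρ₀ = −αΔT + βΔS = 7.20 × 10⁻⁵ + 1.44 × 10⁻⁴ = 2.16 × 10⁻⁴, so Δρ ≈ 0.2212 kg m⁻³.
N² = (g/ρ₀)·Δρ/Δz = g·(Δρ/ρ₀)/Δz = 9.8 × 2.16 × 10⁻⁴ / 17 = 1.2452 × 10⁻⁴ s⁻².
N = √(1.2452 × 10⁻⁴) = 0.011159 rad s⁻¹ → T = 2π/N = 563.06 s ≈ 563 s.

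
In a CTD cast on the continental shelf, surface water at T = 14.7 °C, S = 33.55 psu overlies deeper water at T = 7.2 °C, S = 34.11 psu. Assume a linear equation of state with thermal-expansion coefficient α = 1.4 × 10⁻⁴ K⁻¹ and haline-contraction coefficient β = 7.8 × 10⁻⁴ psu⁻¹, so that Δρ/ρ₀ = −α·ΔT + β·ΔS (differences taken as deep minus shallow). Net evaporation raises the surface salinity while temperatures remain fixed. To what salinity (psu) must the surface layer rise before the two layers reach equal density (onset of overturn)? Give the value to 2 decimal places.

Neutral buoyancy requires −α(T_deep − T_surf) + β(S_deep − S_surf′) = 0.
S_surf′ = S_deep − (α/β)·ΔT = 34.11 − (1.4 × 10⁻⁴/7.8 × 10⁻⁴)·(-7.5) = 35.4562 psu.
Increase required: 35.4562 − 33.55 = 1.9062 psu.

35.46 psu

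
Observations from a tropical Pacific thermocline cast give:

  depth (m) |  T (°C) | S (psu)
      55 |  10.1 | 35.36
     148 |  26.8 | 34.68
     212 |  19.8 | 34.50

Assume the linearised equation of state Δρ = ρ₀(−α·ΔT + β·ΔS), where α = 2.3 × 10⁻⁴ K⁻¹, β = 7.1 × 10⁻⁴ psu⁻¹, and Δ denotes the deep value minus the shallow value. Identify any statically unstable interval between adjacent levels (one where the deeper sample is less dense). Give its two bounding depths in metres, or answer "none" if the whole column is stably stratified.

55–148 m

Evaluate Δρ/ρ₀ = −αΔT + βΔS across each adjacent pair:
  55–148 m: −αΔT+βΔS = −(2.3 × 10⁻⁴)(+16.7)+(7.1 × 10⁻⁴)(-0.68) = -4.3 × 10⁻³ → UNSTABLE
  148–212 m: −αΔT+βΔS = −(2.3 × 10⁻⁴)(-7.0)+(7.1 × 10⁻⁴)(-0.18) = 1.5 × 10⁻³ → stable
The 55–148 m interval has Δρ < 0: lighter water underlies denser water.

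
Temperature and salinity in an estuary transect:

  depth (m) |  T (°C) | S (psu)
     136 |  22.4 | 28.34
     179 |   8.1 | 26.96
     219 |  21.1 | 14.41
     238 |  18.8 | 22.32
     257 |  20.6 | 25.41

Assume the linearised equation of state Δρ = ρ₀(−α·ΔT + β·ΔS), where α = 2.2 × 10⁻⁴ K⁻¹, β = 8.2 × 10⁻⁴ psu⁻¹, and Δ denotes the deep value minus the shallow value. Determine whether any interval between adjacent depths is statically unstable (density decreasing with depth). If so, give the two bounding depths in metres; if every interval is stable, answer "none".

179–219 m

Evaluate Δρ/ρ₀ = −αΔT + βΔS across each adjacent pair:
  136–179 m: −αΔT+βΔS = −(2.2 × 10⁻⁴)(-14.3)+(8.2 × 10⁻⁴)(-1.38) = 2.0 × 10⁻³ → stable
  179–219 m: −αΔT+βΔS = −(2.2 × 10⁻⁴)(+13.0)+(8.2 × 10⁻⁴)(-12.55) = -0.013 → UNSTABLE
  219–238 m: −αΔT+βΔS = −(2.2 × 10⁻⁴)(-2.3)+(8.2 × 10⁻⁴)(+7.91) = 7.0 × 10⁻³ → stable
  238–257 m: −αΔT+βΔS = −(2.2 × 10⁻⁴)(+1.8)+(8.2 × 10⁻⁴)(+3.09) = 2.1 × 10⁻³ → stable
The 179–219 m interval has Δρ < 0: lighter water underlies denser water.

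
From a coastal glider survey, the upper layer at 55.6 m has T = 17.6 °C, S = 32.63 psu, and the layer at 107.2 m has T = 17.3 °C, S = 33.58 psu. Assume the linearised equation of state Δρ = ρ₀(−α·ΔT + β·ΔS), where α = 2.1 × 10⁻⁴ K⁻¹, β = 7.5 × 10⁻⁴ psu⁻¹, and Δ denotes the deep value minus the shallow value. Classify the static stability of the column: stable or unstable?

ΔT = 17.3 − 17.6 = -0.3 K and ΔS = 33.58 − 32.63 = +0.95 psu (deep − shallow).
−αΔT = 6.30 × 10⁻⁵; βΔS = 7.125 × 10⁻⁴; sum Δρ/ρ₀ = 7.755 × 10⁻⁴.
Δρ/ρ₀ > 0, so Δρ > 0: deeper water is denser → statically stable.

stable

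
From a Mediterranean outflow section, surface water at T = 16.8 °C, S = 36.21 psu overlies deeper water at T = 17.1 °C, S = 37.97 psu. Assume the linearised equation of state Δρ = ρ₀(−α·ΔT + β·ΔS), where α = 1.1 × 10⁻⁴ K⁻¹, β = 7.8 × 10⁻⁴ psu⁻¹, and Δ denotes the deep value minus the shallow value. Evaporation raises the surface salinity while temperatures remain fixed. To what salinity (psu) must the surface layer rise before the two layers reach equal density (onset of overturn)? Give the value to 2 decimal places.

37.93 psu

Neutral buoyancy requires −α(T_deep − T_surf) + β(S_deep − S_surf′) = 0.
S_surf′ = S_deep − (α/β)·ΔT = 37.97 − (1.1 × 10⁻⁴/7.8 × 10⁻⁴)·(+0.3) = 37.9277 psu.
Increase required: 37.9277 − 36.21 = 1.7177 psu.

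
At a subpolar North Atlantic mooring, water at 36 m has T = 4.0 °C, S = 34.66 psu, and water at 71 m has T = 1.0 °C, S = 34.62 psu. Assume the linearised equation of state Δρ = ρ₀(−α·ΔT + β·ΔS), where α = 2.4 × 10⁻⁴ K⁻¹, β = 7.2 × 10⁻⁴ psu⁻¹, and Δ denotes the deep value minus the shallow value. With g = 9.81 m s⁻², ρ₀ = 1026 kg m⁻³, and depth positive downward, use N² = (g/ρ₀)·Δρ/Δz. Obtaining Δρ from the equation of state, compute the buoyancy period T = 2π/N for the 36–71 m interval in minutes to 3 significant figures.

7.52 min

ΔT = -3.0 K, ΔS = -0.04 psu (deep − shallow).
Δρ/ρ₀ = −αΔT + βΔS = 7.20 × 10⁻⁴ − 2.88 × 10⁻⁵ = 6.912 × 10⁻⁴, so Δρ ≈ 0.7092 kg m⁻³.
N² = (g/ρ₀)·Δρ/Δz = g·(Δρ/ρ₀)/Δz = 9.81 × 6.912 × 10⁻⁴ / 35 = 1.9373 × 10⁻⁴ s⁻².
N = √(1.9373 × 10⁻⁴) = 0.013919 rad s⁻¹ → T = 2π/N = 451.41 s = 7.5235 min ≈ 7.52 min.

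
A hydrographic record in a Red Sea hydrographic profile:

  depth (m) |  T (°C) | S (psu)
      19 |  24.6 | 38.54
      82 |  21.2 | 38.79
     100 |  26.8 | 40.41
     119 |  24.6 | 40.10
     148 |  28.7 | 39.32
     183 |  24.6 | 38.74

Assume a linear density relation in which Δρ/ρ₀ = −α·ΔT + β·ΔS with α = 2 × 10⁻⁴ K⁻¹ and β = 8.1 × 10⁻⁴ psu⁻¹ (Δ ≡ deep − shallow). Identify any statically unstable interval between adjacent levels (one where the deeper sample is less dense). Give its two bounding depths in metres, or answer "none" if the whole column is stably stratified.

119–148 m

Evaluate Δρ/ρ₀ = −αΔT + βΔS across each adjacent pair:
  19–82 m: −αΔT+βΔS = −(2 × 10⁻⁴)(-3.4)+(8.1 × 10⁻⁴)(+0.25) = 8.8 × 10⁻⁴ → stable
  82–100 m: −αΔT+βΔS = −(2 × 10⁻⁴)(+5.6)+(8.1 × 10⁻⁴)(+1.62) = 1.9 × 10⁻⁴ → stable
  100–119 m: −αΔT+βΔS = −(2 × 10⁻⁴)(-2.2)+(8.1 × 10⁻⁴)(-0.31) = 1.9 × 10⁻⁴ → stable
  119–148 m: −αΔT+βΔS = −(2 × 10⁻⁴)(+4.1)+(8.1 × 10⁻⁴)(-0.78) = -1.5 × 10⁻³ → UNSTABLE
  148–183 m: −αΔT+βΔS = −(2 × 10⁻⁴)(-4.1)+(8.1 × 10⁻⁴)(-0.58) = 3.5 × 10⁻⁴ → stable
The 119–148 m interval has Δρ < 0: lighter water underlies denser water.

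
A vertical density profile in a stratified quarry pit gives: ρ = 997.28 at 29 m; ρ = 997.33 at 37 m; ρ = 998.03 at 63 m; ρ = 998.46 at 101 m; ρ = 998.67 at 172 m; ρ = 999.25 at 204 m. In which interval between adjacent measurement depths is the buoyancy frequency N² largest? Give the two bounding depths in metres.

Compute the density gradient over each adjacent pair:
  29–37 m: Δρ/Δz = 0.05/8 = 6.3 × 10⁻³ kg m⁻⁴
  37–63 m: Δρ/Δz = 0.70/26 = 0.027 kg m⁻⁴
  63–101 m: Δρ/Δz = 0.43/38 = 0.011 kg m⁻⁴
  101–172 m: Δρ/Δz = 0.21/71 = 3.0 × 10⁻³ kg m⁻⁴
  172–204 m: Δρ/Δz = 0.58/32 = 0.018 kg m⁻⁴
The largest gradient is in the 37–63 m interval — the pycnocline.

37–63 m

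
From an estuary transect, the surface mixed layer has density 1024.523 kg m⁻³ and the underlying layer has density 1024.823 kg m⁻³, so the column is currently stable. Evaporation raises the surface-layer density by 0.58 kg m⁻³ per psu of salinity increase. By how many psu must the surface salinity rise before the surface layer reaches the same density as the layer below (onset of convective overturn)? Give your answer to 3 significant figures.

Density deficit of the surface layer: 1024.823 − 1024.523 = 0.3 kg m⁻³.
Required change = 0.3 / 0.58 = 0.517 psu.

0.517 psu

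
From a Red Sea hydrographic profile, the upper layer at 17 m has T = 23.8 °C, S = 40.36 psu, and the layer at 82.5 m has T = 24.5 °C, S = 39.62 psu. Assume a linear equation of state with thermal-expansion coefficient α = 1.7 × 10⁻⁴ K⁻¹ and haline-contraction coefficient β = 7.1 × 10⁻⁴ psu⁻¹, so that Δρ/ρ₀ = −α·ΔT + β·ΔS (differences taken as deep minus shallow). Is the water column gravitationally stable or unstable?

unstable

ΔT = 24.5 − 23.8 = +0.7 K and ΔS = 39.62 − 40.36 = -0.74 psu (deep − shallow).
−αΔT = -1.19 × 10⁻⁴; βΔS = -5.254 × 10⁻⁴; sum Δρ/ρ₀ = -6.444 × 10⁻⁴.
Δρ/ρ₀ < 0, so Δρ < 0: deeper water is lighter → statically unstable; the column would overturn.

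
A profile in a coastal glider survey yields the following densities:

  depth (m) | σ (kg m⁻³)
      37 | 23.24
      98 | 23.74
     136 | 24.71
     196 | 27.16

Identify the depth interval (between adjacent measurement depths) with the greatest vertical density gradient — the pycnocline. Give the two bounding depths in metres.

Compute the density gradient over each adjacent pair:
  37–98 m: Δρ/Δz = 0.50/61 = 8.2 × 10⁻³ kg m⁻⁴
  98–136 m: Δρ/Δz = 0.97/38 = 0.026 kg m⁻⁴
  136–196 m: Δρ/Δz = 2.45/60 = 0.041 kg m⁻⁴
The largest gradient is in the 136–196 m interval — the pycnocline.

136–196 m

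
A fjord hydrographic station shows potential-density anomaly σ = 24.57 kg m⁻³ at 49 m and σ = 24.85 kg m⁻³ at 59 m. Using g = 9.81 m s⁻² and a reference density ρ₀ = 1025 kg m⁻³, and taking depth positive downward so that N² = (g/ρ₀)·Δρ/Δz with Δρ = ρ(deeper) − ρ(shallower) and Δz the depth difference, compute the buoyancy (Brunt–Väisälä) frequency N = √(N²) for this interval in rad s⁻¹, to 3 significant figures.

Δρ = 1024.85 − 1024.57 = 0.28 kg m⁻³ over Δz = 59 − 49 = 10 m.
N² = (9.81/1025) × (0.28/10) = 2.6798 × 10⁻⁴ s⁻².
N = √(2.6798 × 10⁻⁴) = 0.016370 rad s⁻¹ ≈ 0.0164 rad s⁻¹.

0.0164 rad s⁻¹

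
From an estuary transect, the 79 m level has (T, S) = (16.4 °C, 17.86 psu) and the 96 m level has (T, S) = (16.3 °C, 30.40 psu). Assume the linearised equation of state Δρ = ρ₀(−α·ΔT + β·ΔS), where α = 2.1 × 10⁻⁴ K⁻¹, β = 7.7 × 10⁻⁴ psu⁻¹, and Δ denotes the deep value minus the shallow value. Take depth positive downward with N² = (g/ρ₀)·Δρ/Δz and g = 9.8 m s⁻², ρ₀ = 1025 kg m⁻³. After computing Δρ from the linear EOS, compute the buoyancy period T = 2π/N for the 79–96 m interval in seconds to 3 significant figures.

ΔT = -0.1 K, ΔS = +12.54 psu (deep − shallow).
Δρ/ρ₀ = −αΔT + βΔS = 2.10 × 10⁻⁵ + 9.6558 × 10⁻³ = 9.6768 × 10⁻³, so Δρ ≈ 9.919 kg m⁻³.
N² = (g/ρ₀)·Δρ/Δz = g·(Δρ/ρ₀)/Δz = 9.8 × 9.6768 × 10⁻³ / 17 = 5.5784 × 10⁻³ s⁻².
N = √(5.5784 × 10⁻³) = 0.074689 rad s⁻¹ → T = 2π/N = 84.125 s ≈ 84.1 s.

84.1 s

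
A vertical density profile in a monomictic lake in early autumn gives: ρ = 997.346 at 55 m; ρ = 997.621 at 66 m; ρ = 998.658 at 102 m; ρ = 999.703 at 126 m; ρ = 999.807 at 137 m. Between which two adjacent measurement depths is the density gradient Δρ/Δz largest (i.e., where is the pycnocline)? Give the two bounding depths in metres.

102–126 m

Compute the density gradient over each adjacent pair:
  55–66 m: Δρ/Δz = 0.275/11 = 0.025 kg m⁻⁴
  66–102 m: Δρ/Δz = 1.037/36 = 0.029 kg m⁻⁴
  102–126 m: Δρ/Δz = 1.045/24 = 0.044 kg m⁻⁴
  126–137 m: Δρ/Δz = 0.104/11 = 9.5 × 10⁻³ kg m⁻⁴
The largest gradient is in the 102–126 m interval — the pycnocline.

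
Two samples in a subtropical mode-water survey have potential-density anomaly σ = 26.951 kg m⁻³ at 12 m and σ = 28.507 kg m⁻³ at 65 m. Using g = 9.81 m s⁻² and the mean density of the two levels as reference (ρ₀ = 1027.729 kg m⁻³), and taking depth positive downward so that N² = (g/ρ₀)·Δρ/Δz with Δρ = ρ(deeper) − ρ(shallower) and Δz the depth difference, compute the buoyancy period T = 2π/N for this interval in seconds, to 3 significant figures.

375 s

Δρ = 1028.507 − 1026.951 = 1.556 kg m⁻³ over Δz = 65 − 12 = 53 m.
N² = (9.81/1027.729) × (1.556/53) = 2.8024 × 10⁻⁴ s⁻².
N = √(2.8024 × 10⁻⁴) = 0.016740 rad s⁻¹, so T = 2π/N = 375.34 s ≈ 375 s.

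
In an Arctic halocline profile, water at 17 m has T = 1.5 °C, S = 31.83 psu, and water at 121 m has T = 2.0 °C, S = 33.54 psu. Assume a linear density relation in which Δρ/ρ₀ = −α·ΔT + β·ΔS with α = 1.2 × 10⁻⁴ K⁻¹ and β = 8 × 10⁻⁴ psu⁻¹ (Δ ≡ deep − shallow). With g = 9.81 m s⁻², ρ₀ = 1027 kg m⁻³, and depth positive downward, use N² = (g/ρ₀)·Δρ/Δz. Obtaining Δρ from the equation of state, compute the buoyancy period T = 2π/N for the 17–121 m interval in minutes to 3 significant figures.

ΔT = +0.5 K, ΔS = +1.71 psu (deep − shallow).
Δρ/ρ₀ = −αΔT + βΔS = -6.00 × 10⁻⁵ + 1.368 × 10⁻³ = 1.308 × 10⁻³, so Δρ ≈ 1.343 kg m⁻³.
N² = (g/ρ₀)·Δρ/Δz = g·(Δρ/ρ₀)/Δz = 9.81 × 1.308 × 10⁻³ / 104 = 1.2338 × 10⁻⁴ s⁻².
N = √(1.2338 × 10⁻⁴) = 0.011108 rad s⁻¹ → T = 2π/N = 565.65 s = 9.4275 min ≈ 9.43 min.

9.43 min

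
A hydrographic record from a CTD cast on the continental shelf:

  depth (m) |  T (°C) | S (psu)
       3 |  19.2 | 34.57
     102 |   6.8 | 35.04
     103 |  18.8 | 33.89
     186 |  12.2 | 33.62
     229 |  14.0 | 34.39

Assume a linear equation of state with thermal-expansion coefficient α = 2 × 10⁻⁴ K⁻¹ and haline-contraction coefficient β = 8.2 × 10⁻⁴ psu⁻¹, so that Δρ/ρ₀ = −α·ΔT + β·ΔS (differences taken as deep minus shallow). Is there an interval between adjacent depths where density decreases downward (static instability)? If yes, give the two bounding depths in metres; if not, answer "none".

Evaluate Δρ/ρ₀ = −αΔT + βΔS across each adjacent pair:
  3–102 m: −αΔT+βΔS = −(2 × 10⁻⁴)(-12.4)+(8.2 × 10⁻⁴)(+0.47) = 2.9 × 10⁻³ → stable
  102–103 m: −αΔT+βΔS = −(2 × 10⁻⁴)(+12.0)+(8.2 × 10⁻⁴)(-1.15) = -3.3 × 10⁻³ → UNSTABLE
  103–186 m: −αΔT+βΔS = −(2 × 10⁻⁴)(-6.6)+(8.2 × 10⁻⁴)(-0.27) = 1.1 × 10⁻³ → stable
  186–229 m: −αΔT+βΔS = −(2 × 10⁻⁴)(+1.8)+(8.2 × 10⁻⁴)(+0.77) = 2.7 × 10⁻⁴ → stable
The 102–103 m interval has Δρ < 0: lighter water underlies denser water.

102–103 m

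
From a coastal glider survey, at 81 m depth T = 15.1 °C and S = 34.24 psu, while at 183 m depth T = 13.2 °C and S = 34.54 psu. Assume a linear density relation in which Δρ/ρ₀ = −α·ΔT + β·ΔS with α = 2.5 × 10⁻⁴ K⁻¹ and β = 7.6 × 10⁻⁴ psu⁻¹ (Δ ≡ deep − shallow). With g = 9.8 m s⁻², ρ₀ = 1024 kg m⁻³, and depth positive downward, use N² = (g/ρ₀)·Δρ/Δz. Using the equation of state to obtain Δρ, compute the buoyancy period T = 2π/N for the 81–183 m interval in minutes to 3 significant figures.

ΔT = -1.9 K, ΔS = +0.30 psu (deep − shallow).
Δρ/ρ₀ = −αΔT + βΔS = 4.75 × 10⁻⁴ + 2.28 × 10⁻⁴ = 7.03 × 10⁻⁴, so Δρ ≈ 0.7199 kg m⁻³.
N² = (g/ρ₀)·Δρ/Δz = g·(Δρ/ρ₀)/Δz = 9.8 × 7.03 × 10⁻⁴ / 102 = 6.7543 × 10⁻⁵ s⁻².
N = √(6.7543 × 10⁻⁵) = 8.2185 × 10⁻³ rad s⁻¹ → T = 2π/N = 764.52 s = 12.742 min ≈ 12.7 min.

12.7 min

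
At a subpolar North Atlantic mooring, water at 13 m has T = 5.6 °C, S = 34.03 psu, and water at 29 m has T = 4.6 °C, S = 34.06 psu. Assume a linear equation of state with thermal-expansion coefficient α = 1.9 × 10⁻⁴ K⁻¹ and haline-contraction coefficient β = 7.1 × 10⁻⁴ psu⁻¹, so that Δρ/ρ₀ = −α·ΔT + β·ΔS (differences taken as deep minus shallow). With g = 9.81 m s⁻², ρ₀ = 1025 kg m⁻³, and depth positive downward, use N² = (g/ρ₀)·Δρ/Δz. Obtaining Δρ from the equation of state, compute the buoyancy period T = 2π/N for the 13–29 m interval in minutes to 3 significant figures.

9.20 min

ΔT = -1.0 K, ΔS = +0.03 psu (deep − shallow).
Δρ/ρ₀ = −αΔT + βΔS = 1.90 × 10⁻⁴ + 2.13 × 10⁻⁵ = 2.113 × 10⁻⁴, so Δρ ≈ 0.2166 kg m⁻³.
N² = (g/ρ₀)·Δρ/Δz = g·(Δρ/ρ₀)/Δz = 9.81 × 2.113 × 10⁻⁴ / 16 = 1.2955 × 10⁻⁴ s⁻².
N = √(1.2955 × 10⁻⁴) = 0.011382 rad s⁻¹ → T = 2π/N = 552.03 s = 9.2005 min ≈ 9.20 min.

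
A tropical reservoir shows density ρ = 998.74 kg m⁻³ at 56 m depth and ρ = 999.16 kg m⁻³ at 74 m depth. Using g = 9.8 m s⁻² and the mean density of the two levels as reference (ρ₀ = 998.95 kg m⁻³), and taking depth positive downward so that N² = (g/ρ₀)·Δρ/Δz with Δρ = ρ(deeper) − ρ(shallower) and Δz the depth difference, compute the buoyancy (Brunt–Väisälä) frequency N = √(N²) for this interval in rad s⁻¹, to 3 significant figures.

0.0151 rad s⁻¹

Δρ = 999.16 − 998.74 = 0.42 kg m⁻³ over Δz = 74 − 56 = 18 m.
N² = (9.8/998.95) × (0.42/18) = 2.2891 × 10⁻⁴ s⁻².
N = √(2.2891 × 10⁻⁴) = 0.015130 rad s⁻¹ ≈ 0.0151 rad s⁻¹.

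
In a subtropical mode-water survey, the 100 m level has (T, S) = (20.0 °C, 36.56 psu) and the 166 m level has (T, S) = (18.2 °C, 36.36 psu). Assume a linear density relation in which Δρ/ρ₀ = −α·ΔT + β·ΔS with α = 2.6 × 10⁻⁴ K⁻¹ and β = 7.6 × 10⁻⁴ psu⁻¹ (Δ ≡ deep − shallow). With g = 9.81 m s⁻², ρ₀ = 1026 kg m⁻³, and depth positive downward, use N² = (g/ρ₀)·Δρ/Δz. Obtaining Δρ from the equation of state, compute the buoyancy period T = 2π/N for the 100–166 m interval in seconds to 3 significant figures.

ΔT = -1.8 K, ΔS = -0.20 psu (deep − shallow).
Δρ/ρ₀ = −αΔT + βΔS = 4.68 × 10⁻⁴ − 1.52 × 10⁻⁴ = 3.16 × 10⁻⁴, so Δρ ≈ 0.3242 kg m⁻³.
N² = (g/ρ₀)·Δρ/Δz = g·(Δρ/ρ₀)/Δz = 9.81 × 3.16 × 10⁻⁴ / 66 = 4.6969 × 10⁻⁵ s⁻².
N = √(4.6969 × 10⁻⁵) = 6.8534 × 10⁻³ rad s⁻¹ → T = 2π/N = 916.80 s ≈ 917 s.

917 s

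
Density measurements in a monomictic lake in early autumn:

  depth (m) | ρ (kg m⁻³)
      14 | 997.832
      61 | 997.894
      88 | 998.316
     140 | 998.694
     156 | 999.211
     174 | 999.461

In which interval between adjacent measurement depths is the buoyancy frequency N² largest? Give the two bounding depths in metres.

140–156 m

Compute the density gradient over each adjacent pair:
  14–61 m: Δρ/Δz = 0.062/47 = 1.3 × 10⁻³ kg m⁻⁴
  61–88 m: Δρ/Δz = 0.422/27 = 0.016 kg m⁻⁴
  88–140 m: Δρ/Δz = 0.378/52 = 7.3 × 10⁻³ kg m⁻⁴
  140–156 m: Δρ/Δz = 0.517/16 = 0.032 kg m⁻⁴
  156–174 m: Δρ/Δz = 0.250/18 = 0.014 kg m⁻⁴
The largest gradient is in the 140–156 m interval — the pycnocline.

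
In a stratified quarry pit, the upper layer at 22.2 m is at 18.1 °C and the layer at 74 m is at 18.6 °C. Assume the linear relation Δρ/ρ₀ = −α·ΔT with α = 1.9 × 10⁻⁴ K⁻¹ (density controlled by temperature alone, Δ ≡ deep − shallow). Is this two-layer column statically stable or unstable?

ΔT = 18.6 − 18.1 = +0.5 K, so Δρ/ρ₀ = −αΔT = -9.50 × 10⁻⁵.
Δρ/ρ₀ < 0, so Δρ < 0: deeper water is lighter → statically unstable; the column would overturn.

unstable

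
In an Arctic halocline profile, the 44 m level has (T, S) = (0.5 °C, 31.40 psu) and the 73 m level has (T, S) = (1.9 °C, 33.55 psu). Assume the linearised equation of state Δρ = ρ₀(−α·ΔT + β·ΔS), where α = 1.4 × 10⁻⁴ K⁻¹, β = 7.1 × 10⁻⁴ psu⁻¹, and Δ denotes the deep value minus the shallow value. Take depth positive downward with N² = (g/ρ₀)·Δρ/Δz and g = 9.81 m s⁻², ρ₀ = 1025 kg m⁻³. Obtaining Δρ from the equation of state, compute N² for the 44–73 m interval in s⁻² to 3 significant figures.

ΔT = +1.4 K, ΔS = +2.15 psu (deep − shallow).
Δρ/ρ₀ = −αΔT + βΔS = -1.96 × 10⁻⁴ + 1.5265 × 10⁻³ = 1.3305 × 10⁻³, so Δρ ≈ 1.364 kg m⁻³.
N² = (g/ρ₀)·Δρ/Δz = g·(Δρ/ρ₀)/Δz = 9.81 × 1.3305 × 10⁻³ / 29 = 4.5008 × 10⁻⁴ s⁻² ≈ 4.50 × 10⁻⁴ s⁻².

4.50 × 10⁻⁴ s⁻²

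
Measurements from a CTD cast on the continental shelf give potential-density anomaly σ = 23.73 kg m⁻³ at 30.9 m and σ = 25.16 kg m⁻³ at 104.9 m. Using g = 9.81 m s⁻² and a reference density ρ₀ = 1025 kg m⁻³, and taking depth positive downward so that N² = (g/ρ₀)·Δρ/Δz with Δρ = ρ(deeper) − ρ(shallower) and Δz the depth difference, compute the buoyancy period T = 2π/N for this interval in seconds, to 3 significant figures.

462 s

Δρ = 1025.16 − 1023.73 = 1.43 kg m⁻³ over Δz = 104.9 − 30.9 = 74 m.
N² = (9.81/1025) × (1.43/74) = 1.8495 × 10⁻⁴ s⁻².
N = √(1.8495 × 10⁻⁴) = 0.013600 rad s⁻¹, so T = 2π/N = 462.00 s ≈ 462 s.
N² > 0, so the interval is statically stable.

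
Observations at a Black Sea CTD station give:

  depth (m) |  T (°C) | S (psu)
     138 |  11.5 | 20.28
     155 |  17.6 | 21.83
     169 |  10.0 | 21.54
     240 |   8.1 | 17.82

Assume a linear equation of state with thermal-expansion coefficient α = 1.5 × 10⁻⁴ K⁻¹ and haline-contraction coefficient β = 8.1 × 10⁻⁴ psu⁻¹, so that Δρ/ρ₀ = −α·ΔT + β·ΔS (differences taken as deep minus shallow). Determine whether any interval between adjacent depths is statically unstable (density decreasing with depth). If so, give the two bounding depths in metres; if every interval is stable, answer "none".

Evaluate Δρ/ρ₀ = −αΔT + βΔS across each adjacent pair:
  138–155 m: −αΔT+βΔS = −(1.5 × 10⁻⁴)(+6.1)+(8.1 × 10⁻⁴)(+1.55) = 3.4 × 10⁻⁴ → stable
  155–169 m: −αΔT+βΔS = −(1.5 × 10⁻⁴)(-7.6)+(8.1 × 10⁻⁴)(-0.29) = 9.1 × 10⁻⁴ → stable
  169–240 m: −αΔT+βΔS = −(1.5 × 10⁻⁴)(-1.9)+(8.1 × 10⁻⁴)(-3.72) = -2.7 × 10⁻³ → UNSTABLE
The 169–240 m interval has Δρ < 0: lighter water underlies denser water.

169–240 m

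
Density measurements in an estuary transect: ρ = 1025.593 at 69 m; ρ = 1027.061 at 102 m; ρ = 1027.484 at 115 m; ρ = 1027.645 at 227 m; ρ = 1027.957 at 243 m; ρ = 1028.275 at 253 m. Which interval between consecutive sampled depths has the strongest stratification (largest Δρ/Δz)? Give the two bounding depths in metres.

69–102 m

Compute the density gradient over each adjacent pair:
  69–102 m: Δρ/Δz = 1.468/33 = 0.044 kg m⁻⁴
  102–115 m: Δρ/Δz = 0.423/13 = 0.033 kg m⁻⁴
  115–227 m: Δρ/Δz = 0.161/112 = 1.4 × 10⁻³ kg m⁻⁴
  227–243 m: Δρ/Δz = 0.312/16 = 0.019 kg m⁻⁴
  243–253 m: Δρ/Δz = 0.318/10 = 0.032 kg m⁻⁴
The largest gradient is in the 69–102 m interval — the pycnocline.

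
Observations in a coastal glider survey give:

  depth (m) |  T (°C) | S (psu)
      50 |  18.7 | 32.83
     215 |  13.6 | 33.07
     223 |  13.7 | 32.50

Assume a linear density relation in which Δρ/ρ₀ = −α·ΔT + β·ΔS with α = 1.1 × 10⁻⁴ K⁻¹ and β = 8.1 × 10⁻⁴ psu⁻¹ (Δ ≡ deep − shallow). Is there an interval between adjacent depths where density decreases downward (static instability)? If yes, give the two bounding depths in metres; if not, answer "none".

215–223 m

Evaluate Δρ/ρ₀ = −αΔT + βΔS across each adjacent pair:
  50–215 m: −αΔT+βΔS = −(1.1 × 10⁻⁴)(-5.1)+(8.1 × 10⁻⁴)(+0.24) = 7.6 × 10⁻⁴ → stable
  215–223 m: −αΔT+βΔS = −(1.1 × 10⁻⁴)(+0.1)+(8.1 × 10⁻⁴)(-0.57) = -4.7 × 10⁻⁴ → UNSTABLE
The 215–223 m interval has Δρ < 0: lighter water underlies denser water.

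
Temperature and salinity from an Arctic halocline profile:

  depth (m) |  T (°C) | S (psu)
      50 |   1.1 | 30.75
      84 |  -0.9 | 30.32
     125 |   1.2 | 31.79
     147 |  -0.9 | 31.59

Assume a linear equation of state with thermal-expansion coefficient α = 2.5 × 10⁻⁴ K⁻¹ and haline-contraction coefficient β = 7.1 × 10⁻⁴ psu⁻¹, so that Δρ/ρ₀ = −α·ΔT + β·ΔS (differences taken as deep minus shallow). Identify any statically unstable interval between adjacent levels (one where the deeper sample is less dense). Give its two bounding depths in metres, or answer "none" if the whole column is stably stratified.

Evaluate Δρ/ρ₀ = −αΔT + βΔS across each adjacent pair:
  50–84 m: −αΔT+βΔS = −(2.5 × 10⁻⁴)(-2.0)+(7.1 × 10⁻⁴)(-0.43) = 1.9 × 10⁻⁴ → stable
  84–125 m: −αΔT+βΔS = −(2.5 × 10⁻⁴)(+2.1)+(7.1 × 10⁻⁴)(+1.47) = 5.2 × 10⁻⁴ → stable
  125–147 m: −αΔT+βΔS = −(2.5 × 10⁻⁴)(-2.1)+(7.1 × 10⁻⁴)(-0.20) = 3.8 × 10⁻⁴ → stable
Every interval has Δρ > 0: the column is stably stratified throughout.

none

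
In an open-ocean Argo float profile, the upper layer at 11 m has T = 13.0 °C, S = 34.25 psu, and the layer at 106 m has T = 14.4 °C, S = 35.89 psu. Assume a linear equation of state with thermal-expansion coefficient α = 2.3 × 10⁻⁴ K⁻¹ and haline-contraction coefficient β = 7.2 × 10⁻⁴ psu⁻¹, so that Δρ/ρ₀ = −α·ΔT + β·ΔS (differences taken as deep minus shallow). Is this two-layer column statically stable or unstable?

ΔT = 14.4 − 13.0 = +1.4 K and ΔS = 35.89 − 34.25 = +1.64 psu (deep − shallow).
−αΔT = -3.22 × 10⁻⁴; βΔS = 1.1808 × 10⁻³; sum Δρ/ρ₀ = 8.588 × 10⁻⁴.
Δρ/ρ₀ > 0, so Δρ > 0: deeper water is denser → statically stable.

stable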